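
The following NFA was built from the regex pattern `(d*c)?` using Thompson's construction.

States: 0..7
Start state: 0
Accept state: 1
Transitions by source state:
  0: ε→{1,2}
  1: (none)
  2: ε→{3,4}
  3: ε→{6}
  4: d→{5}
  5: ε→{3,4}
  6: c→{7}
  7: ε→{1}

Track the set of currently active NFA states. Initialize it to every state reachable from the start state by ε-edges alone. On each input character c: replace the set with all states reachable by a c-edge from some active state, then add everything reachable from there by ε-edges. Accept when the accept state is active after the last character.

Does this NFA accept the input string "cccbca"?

Answer: REJECT

Steps:
initial (ε-close {0}): {0,1,2,3,4,6}
'c' @ 1: {1,7}  (accept∈set)
'c' @ 2: {}  — dead — no transitions
rest 'cbca' ignored (set empty)
after full input: {}  (accept=1 not in)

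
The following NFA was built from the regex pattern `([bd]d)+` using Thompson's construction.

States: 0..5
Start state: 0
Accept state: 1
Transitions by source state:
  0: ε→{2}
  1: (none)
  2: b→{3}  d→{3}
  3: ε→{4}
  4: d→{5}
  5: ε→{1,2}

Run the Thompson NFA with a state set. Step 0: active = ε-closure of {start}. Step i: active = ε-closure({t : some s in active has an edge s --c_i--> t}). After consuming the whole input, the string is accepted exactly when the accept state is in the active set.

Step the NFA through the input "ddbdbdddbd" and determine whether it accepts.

Answer: ACCEPT

Derivation:
S₀ = ε-closure({0}) = {0,2}
'd' @ 1: {3,4}
'd' @ 2: {1,2,5}  ✓accept
'b' @ 3: {3,4}
'd' @ 4: {1,2,5}  ✓accept
'b' @ 5: {3,4}
'd' @ 6: {1,2,5}  ✓accept
'd' @ 7: {3,4}
'd' @ 8: {1,2,5}  ✓accept
'b' @ 9: {3,4}
'd' @ 10: {1,2,5}  ✓accept
final: {1,2,5}; accept 1 in set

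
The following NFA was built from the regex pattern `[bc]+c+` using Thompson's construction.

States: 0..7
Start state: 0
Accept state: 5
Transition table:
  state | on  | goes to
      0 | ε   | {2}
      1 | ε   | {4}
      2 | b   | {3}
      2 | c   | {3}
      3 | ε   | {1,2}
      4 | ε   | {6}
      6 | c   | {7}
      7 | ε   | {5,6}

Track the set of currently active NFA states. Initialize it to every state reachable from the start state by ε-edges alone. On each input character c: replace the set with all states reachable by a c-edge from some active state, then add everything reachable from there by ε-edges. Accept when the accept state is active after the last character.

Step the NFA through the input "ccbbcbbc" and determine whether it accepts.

Answer: ACCEPT

Derivation:
S₀ = ε-closure({0}) = {0,2}
'c' @ 1: {1,2,3,4,6}
'c' @ 2: {1,2,3,4,5,6,7}  (accept∈set)
'b' @ 3: {1,2,3,4,6}
'b' @ 4: {1,2,3,4,6}
'c' @ 5: {1,2,3,4,5,6,7}  (accept∈set)
'b' @ 6: {1,2,3,4,6}
'b' @ 7: {1,2,3,4,6}
'c' @ 8: {1,2,3,4,5,6,7}  (accept∈set)
after full input: {1,2,3,4,5,6,7}  (accept=5 in)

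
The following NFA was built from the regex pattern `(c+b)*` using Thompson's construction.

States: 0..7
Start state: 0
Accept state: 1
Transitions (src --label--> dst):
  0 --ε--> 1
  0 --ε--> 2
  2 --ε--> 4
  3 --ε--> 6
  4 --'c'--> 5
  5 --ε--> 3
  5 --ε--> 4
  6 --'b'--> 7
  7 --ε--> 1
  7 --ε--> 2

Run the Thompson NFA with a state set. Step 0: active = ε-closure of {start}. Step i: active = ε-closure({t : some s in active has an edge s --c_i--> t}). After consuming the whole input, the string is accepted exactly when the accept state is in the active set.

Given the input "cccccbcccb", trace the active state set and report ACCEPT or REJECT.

Answer: ACCEPT

Derivation:
S₀ = ε-closure({0}) = {0,1,2,4}
'c' @ 1: {3,4,5,6}
'c' @ 2: {3,4,5,6}
'c' @ 3: {3,4,5,6}
'c' @ 4: {3,4,5,6}
'c' @ 5: {3,4,5,6}
'b' @ 6: {1,2,4,7}  (accept∈set)
'c' @ 7: {3,4,5,6}
'c' @ 8: {3,4,5,6}
'c' @ 9: {3,4,5,6}
'b' @ 10: {1,2,4,7}  (accept∈set)
final: {1,2,4,7}; accept 1 in set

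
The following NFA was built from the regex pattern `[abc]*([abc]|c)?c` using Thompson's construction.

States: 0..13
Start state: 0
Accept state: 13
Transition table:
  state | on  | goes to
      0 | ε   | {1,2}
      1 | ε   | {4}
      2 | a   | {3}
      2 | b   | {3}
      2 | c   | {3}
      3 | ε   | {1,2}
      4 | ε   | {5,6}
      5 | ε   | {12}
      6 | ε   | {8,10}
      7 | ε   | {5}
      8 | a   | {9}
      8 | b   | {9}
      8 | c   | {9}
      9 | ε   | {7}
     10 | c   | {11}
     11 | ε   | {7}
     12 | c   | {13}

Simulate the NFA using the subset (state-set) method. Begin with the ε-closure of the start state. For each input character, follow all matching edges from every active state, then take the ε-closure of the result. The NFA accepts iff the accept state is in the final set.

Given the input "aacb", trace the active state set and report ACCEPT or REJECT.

Answer: REJECT

Steps:
start: ε-closure({0}) = {0,1,2,4,5,6,8,10,12}
'a' @ 1: {1,2,3,4,5,6,7,8,9,10,12}
'a' @ 2: {1,2,3,4,5,6,7,8,9,10,12}
'c' @ 3: {1,2,3,4,5,6,7,8,9,10,11,12,13}  (accept∈set)
'b' @ 4: {1,2,3,4,5,6,7,8,9,10,12}
after full input: {1,2,3,4,5,6,7,8,9,10,12}  (accept=13 not in)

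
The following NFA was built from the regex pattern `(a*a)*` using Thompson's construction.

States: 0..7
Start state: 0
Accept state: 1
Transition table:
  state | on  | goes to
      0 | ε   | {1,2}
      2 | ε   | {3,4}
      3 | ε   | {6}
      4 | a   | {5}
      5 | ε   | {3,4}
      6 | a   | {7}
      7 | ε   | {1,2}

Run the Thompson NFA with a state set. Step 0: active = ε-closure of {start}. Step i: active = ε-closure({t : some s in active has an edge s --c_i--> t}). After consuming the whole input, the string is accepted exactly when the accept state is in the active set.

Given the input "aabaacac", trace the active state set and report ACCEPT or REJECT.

Answer: REJECT

Trace:
S₀ = ε-closure({0}) = {0,1,2,3,4,6}
'a' @ 1: {1,2,3,4,5,6,7}  (accept∈set)
'a' @ 2: {1,2,3,4,5,6,7}  (accept∈set)
'b' @ 3: {}  — state set empty
rest 'aacac' ignored (set empty)
after full input: {}  (accept=1 not in)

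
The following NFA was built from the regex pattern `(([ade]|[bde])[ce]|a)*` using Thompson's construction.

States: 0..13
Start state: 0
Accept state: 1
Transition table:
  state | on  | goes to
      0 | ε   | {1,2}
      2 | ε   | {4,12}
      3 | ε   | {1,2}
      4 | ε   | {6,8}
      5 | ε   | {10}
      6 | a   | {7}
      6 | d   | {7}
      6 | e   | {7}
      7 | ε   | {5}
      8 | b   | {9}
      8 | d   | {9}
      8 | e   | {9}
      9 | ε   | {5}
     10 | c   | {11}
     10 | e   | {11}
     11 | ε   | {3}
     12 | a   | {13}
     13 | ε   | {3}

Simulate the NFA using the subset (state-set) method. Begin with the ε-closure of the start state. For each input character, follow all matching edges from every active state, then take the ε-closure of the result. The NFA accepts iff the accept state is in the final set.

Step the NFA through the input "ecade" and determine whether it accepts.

Answer: ACCEPT

Derivation:
S₀ = ε-closure({0}) = {0,1,2,4,6,8,12}
'e' @ 1: {5,7,9,10}
'c' @ 2: {1,2,3,4,6,8,11,12}  ✓accept
'a' @ 3: {1,2,3,4,5,6,7,8,10,12,13}  ✓accept
'd' @ 4: {5,7,9,10}
'e' @ 5: {1,2,3,4,6,8,11,12}  ✓accept
final: {1,2,3,4,6,8,11,12}; accept 1 in set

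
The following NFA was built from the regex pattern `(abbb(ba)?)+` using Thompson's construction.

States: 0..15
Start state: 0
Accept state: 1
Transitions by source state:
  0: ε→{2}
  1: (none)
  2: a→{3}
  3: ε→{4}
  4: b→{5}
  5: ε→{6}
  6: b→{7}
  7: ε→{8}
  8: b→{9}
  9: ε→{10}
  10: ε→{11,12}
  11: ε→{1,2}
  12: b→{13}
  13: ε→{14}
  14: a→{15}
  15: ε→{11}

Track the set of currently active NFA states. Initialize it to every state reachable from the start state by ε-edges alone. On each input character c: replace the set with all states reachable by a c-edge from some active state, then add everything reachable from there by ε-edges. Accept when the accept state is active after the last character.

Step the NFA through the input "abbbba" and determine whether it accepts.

Answer: ACCEPT

Derivation:
S₀ = ε-closure({0}) = {0,2}
'a' @ 1: {3,4}
'b' @ 2: {5,6}
'b' @ 3: {7,8}
'b' @ 4: {1,2,9,10,11,12}  [accepting]
'b' @ 5: {13,14}
'a' @ 6: {1,2,11,15}  [accepting]
final: {1,2,11,15}; accept 1 in set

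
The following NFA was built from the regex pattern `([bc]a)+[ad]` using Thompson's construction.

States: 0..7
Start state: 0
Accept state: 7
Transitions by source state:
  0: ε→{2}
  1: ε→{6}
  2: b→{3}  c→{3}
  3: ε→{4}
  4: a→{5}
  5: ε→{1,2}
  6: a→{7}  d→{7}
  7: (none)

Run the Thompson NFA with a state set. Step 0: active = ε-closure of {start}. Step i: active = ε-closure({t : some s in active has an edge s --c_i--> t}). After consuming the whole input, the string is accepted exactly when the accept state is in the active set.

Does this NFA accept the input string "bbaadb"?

initial (ε-close {0}): {0,2}
'b' @ 1: {3,4}
'b' @ 2: {}  — no active states
rest 'aadb' ignored (set empty)
end set {} — state 7 not in

Answer: REJECT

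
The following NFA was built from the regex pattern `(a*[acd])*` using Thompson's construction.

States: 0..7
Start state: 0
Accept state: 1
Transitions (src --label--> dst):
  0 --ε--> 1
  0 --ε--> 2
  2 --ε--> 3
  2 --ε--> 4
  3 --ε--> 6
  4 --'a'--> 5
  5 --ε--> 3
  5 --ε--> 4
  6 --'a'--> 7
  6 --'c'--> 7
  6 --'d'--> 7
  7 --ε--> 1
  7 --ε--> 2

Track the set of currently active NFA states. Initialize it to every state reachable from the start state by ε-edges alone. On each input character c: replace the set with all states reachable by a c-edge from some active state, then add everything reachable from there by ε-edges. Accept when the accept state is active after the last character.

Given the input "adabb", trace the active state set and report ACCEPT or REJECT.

initial (ε-close {0}): {0,1,2,3,4,6}
'a' @ 1: {1,2,3,4,5,6,7}  ✓accept
'd' @ 2: {1,2,3,4,6,7}  ✓accept
'a' @ 3: {1,2,3,4,5,6,7}  ✓accept
'b' @ 4: {}  — dead — no transitions
rest 'b' ignored (set empty)
final: {}; accept 1 not in set

Answer: REJECT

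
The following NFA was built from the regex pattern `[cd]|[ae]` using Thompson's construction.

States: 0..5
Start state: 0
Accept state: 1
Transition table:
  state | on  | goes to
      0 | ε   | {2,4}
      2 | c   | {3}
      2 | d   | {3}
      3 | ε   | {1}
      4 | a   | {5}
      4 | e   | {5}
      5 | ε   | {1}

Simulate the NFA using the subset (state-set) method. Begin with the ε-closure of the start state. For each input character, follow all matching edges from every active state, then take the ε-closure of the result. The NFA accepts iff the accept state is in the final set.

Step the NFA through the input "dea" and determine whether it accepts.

initial (ε-close {0}): {0,2,4}
'd' @ 1: {1,3}  [accepting]
'e' @ 2: {}  — no active states
rest 'a' ignored (set empty)
final: {}; accept 1 not in set

Answer: REJECT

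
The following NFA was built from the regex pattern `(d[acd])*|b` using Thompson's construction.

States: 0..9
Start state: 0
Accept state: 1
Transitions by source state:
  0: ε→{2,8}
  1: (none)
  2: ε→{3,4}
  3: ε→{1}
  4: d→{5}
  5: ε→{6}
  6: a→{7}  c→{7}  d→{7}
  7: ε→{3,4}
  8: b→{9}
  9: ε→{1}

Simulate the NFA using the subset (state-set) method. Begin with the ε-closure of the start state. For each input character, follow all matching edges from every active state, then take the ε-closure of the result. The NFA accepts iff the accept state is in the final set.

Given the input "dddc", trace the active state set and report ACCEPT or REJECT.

start: ε-closure({0}) = {0,1,2,3,4,8}
'd' @ 1: {5,6}
'd' @ 2: {1,3,4,7}  ✓accept
'd' @ 3: {5,6}
'c' @ 4: {1,3,4,7}  ✓accept
end set {1,3,4,7} — state 1 in

Answer: ACCEPT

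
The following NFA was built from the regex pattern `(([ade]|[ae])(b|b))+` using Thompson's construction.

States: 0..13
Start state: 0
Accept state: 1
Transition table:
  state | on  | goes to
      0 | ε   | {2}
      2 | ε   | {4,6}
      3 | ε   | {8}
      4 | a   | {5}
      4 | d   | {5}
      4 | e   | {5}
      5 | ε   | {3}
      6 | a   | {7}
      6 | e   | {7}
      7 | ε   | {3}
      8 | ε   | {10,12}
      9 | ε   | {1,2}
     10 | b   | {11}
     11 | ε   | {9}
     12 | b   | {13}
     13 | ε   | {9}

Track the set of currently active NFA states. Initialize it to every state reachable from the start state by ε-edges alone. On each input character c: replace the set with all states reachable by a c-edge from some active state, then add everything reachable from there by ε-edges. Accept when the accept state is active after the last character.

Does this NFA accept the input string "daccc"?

Answer: REJECT

Derivation:
start: ε-closure({0}) = {0,2,4,6}
'd' @ 1: {3,5,8,10,12}
'a' @ 2: {}  — state set empty
rest 'ccc' ignored (set empty)
final: {}; accept 1 not in set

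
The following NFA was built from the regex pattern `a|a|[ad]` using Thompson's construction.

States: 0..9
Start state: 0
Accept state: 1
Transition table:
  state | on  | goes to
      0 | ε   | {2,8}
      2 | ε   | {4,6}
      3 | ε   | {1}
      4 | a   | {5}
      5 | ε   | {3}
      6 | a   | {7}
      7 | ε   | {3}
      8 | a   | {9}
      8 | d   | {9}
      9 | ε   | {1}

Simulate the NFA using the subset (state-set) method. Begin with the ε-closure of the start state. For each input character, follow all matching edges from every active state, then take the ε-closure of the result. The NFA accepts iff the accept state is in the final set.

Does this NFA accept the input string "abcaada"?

S₀ = ε-closure({0}) = {0,2,4,6,8}
'a' @ 1: {1,3,5,7,9}  (accept∈set)
'b' @ 2: {}  — state set empty
rest 'caada' ignored (set empty)
after full input: {}  (accept=1 not in)

Answer: REJECT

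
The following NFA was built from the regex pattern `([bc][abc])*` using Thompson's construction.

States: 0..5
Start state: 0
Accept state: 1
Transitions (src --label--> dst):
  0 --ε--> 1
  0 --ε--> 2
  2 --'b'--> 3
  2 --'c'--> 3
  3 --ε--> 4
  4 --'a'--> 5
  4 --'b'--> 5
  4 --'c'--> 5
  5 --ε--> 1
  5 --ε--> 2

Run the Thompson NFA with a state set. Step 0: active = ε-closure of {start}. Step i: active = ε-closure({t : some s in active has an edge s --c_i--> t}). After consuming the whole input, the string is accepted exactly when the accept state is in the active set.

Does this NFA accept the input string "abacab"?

Answer: REJECT

Trace:
S₀ = ε-closure({0}) = {0,1,2}
'a' @ 1: {}  — dead — no transitions
rest 'bacab' ignored (set empty)
end set {} — state 1 not in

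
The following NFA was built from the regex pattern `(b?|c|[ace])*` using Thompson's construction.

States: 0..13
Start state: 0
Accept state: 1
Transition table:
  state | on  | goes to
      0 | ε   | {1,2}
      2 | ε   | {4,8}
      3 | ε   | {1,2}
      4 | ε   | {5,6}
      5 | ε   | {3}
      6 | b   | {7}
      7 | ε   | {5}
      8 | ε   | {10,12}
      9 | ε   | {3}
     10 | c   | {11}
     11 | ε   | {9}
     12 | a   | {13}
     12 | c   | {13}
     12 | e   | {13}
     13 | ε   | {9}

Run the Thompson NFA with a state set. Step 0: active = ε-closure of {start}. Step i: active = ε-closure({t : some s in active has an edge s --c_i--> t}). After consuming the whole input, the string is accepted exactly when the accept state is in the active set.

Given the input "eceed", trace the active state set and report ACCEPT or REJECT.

S₀ = ε-closure({0}) = {0,1,2,3,4,5,6,8,10,12}
'e' @ 1: {1,2,3,4,5,6,8,9,10,12,13}  [accepting]
'c' @ 2: {1,2,3,4,5,6,8,9,10,11,12,13}  [accepting]
'e' @ 3: {1,2,3,4,5,6,8,9,10,12,13}  [accepting]
'e' @ 4: {1,2,3,4,5,6,8,9,10,12,13}  [accepting]
'd' @ 5: {}  — no active states
final: {}; accept 1 not in set

Answer: REJECT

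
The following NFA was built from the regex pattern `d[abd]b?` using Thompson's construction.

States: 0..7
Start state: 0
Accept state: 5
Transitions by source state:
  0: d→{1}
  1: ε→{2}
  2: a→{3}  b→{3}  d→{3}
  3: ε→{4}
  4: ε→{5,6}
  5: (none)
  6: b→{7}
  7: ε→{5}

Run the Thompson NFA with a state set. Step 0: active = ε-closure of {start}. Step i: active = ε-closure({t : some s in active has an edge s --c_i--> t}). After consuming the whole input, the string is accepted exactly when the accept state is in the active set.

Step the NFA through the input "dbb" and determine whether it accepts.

Answer: ACCEPT

Steps:
initial (ε-close {0}): {0}
'd' @ 1: {1,2}
'b' @ 2: {3,4,5,6}  ✓accept
'b' @ 3: {5,7}  ✓accept
after full input: {5,7}  (accept=5 in)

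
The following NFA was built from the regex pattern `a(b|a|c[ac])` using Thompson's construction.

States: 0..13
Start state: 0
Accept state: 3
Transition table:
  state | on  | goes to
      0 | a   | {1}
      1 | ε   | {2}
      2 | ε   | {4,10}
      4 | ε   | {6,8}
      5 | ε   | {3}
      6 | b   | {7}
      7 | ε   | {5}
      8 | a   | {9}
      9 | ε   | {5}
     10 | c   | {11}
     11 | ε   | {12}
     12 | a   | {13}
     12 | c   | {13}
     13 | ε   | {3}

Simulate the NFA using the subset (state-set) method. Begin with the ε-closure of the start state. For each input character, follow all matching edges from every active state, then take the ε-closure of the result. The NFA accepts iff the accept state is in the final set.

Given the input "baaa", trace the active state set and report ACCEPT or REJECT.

initial (ε-close {0}): {0}
'b' @ 1: {}  — state set empty
rest 'aaa' ignored (set empty)
end set {} — state 3 not in

Answer: REJECT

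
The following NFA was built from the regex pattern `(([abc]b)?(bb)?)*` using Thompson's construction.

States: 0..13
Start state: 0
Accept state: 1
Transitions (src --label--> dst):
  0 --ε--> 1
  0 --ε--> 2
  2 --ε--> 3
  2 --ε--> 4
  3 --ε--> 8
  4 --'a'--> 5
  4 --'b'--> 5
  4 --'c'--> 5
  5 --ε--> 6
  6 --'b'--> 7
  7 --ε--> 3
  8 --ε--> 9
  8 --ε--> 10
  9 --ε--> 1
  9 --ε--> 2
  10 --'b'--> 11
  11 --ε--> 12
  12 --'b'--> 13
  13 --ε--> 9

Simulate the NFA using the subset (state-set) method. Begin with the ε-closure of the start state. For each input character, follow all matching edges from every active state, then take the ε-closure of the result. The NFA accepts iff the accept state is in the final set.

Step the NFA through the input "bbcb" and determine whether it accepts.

start: ε-closure({0}) = {0,1,2,3,4,8,9,10}
'b' @ 1: {5,6,11,12}
'b' @ 2: {1,2,3,4,7,8,9,10,13}  (accept∈set)
'c' @ 3: {5,6}
'b' @ 4: {1,2,3,4,7,8,9,10}  (accept∈set)
end set {1,2,3,4,7,8,9,10} — state 1 in

Answer: ACCEPT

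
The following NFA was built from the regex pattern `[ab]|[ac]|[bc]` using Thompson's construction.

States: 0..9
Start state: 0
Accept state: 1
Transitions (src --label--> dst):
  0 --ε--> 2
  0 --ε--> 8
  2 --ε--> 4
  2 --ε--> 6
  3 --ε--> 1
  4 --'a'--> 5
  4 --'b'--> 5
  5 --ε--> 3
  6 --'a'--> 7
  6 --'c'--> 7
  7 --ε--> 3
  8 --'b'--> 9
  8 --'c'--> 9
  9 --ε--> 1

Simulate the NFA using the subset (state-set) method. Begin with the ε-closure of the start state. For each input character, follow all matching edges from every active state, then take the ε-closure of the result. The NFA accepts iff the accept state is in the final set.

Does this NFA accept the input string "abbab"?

Answer: REJECT

Derivation:
initial (ε-close {0}): {0,2,4,6,8}
'a' @ 1: {1,3,5,7}  [accepting]
'b' @ 2: {}  — no active states
rest 'bab' ignored (set empty)
final: {}; accept 1 not in set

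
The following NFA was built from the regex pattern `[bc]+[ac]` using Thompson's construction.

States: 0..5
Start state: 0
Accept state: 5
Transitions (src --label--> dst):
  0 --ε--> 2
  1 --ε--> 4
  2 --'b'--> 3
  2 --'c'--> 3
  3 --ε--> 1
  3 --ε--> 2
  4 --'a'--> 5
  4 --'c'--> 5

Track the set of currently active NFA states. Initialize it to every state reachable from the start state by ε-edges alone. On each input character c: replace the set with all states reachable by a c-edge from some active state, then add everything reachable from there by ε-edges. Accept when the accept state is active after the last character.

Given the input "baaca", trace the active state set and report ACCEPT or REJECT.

Answer: REJECT

Trace:
initial (ε-close {0}): {0,2}
'b' @ 1: {1,2,3,4}
'a' @ 2: {5}  ✓accept
'a' @ 3: {}  — dead — no transitions
rest 'ca' ignored (set empty)
end set {} — state 5 not in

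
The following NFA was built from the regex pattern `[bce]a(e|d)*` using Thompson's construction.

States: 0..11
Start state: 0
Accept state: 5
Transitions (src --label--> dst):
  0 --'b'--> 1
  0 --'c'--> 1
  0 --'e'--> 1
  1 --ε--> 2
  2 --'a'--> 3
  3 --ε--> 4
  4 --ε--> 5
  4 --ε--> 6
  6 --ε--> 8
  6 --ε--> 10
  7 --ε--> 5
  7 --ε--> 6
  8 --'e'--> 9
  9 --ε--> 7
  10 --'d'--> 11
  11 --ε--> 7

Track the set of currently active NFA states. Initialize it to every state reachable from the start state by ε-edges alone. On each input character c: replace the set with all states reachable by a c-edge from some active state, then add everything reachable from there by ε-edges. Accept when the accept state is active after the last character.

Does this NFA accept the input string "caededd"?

Answer: ACCEPT

Steps:
S₀ = ε-closure({0}) = {0}
'c' @ 1: {1,2}
'a' @ 2: {3,4,5,6,8,10}  ✓accept
'e' @ 3: {5,6,7,8,9,10}  ✓accept
'd' @ 4: {5,6,7,8,10,11}  ✓accept
'e' @ 5: {5,6,7,8,9,10}  ✓accept
'd' @ 6: {5,6,7,8,10,11}  ✓accept
'd' @ 7: {5,6,7,8,10,11}  ✓accept
final: {5,6,7,8,10,11}; accept 5 in set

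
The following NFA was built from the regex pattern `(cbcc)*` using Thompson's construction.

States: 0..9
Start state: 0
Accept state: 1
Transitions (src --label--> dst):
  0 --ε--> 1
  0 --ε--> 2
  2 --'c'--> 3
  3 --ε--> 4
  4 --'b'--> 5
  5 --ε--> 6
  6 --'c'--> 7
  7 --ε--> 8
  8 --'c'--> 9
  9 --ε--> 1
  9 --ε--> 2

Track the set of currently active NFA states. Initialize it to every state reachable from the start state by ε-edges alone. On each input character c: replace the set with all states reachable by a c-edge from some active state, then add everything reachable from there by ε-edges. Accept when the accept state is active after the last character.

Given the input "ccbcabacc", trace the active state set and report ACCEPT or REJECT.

Answer: REJECT

Trace:
initial (ε-close {0}): {0,1,2}
'c' @ 1: {3,4}
'c' @ 2: {}  — no active states
rest 'bcabacc' ignored (set empty)
end set {} — state 1 not in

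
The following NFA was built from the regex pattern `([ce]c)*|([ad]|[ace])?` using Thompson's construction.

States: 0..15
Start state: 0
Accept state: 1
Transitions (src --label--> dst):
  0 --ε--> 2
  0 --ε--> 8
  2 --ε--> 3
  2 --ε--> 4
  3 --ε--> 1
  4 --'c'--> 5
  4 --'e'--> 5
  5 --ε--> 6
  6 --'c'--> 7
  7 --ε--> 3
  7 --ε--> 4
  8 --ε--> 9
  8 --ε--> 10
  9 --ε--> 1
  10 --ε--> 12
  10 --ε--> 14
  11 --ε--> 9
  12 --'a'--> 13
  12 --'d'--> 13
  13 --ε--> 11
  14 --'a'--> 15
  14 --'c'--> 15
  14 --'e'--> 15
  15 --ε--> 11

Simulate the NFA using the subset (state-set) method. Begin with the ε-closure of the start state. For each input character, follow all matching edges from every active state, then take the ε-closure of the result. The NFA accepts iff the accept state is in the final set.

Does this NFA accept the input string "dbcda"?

Answer: REJECT

Steps:
S₀ = ε-closure({0}) = {0,1,2,3,4,8,9,10,12,14}
'd' @ 1: {1,9,11,13}  [accepting]
'b' @ 2: {}  — no active states
rest 'cda' ignored (set empty)
end set {} — state 1 not in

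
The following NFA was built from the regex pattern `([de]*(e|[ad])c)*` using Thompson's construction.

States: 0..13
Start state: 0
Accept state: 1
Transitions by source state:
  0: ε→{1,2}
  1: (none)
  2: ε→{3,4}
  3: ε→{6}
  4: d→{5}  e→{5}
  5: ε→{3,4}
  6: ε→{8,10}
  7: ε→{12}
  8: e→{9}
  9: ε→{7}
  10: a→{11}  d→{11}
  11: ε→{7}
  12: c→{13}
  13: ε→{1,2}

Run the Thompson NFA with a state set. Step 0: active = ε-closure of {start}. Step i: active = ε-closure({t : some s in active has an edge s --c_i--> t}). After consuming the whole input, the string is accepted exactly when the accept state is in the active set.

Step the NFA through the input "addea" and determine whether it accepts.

initial (ε-close {0}): {0,1,2,3,4,6,8,10}
'a' @ 1: {7,11,12}
'd' @ 2: {}  — state set empty
rest 'dea' ignored (set empty)
after full input: {}  (accept=1 not in)

Answer: REJECT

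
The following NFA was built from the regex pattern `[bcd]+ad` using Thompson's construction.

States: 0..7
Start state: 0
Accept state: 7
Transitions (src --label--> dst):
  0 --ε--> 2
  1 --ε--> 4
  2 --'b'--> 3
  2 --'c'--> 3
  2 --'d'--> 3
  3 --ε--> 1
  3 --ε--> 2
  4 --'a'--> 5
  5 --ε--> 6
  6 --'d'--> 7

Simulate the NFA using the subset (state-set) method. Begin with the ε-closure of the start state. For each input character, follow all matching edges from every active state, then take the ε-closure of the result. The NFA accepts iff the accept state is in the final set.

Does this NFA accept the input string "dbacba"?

initial (ε-close {0}): {0,2}
'd' @ 1: {1,2,3,4}
'b' @ 2: {1,2,3,4}
'a' @ 3: {5,6}
'c' @ 4: {}  — state set empty
rest 'ba' ignored (set empty)
end set {} — state 7 not in

Answer: REJECT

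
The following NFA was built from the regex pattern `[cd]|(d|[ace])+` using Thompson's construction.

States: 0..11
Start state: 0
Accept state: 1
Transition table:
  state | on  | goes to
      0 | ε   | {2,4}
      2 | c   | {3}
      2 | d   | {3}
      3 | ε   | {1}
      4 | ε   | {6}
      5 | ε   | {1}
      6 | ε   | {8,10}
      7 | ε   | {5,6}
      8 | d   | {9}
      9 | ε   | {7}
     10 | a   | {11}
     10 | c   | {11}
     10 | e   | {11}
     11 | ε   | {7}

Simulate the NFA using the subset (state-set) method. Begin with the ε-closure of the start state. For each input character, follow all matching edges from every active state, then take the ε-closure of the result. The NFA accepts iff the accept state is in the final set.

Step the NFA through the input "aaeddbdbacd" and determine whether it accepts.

Answer: REJECT

Trace:
start: ε-closure({0}) = {0,2,4,6,8,10}
'a' @ 1: {1,5,6,7,8,10,11}  ✓accept
'a' @ 2: {1,5,6,7,8,10,11}  ✓accept
'e' @ 3: {1,5,6,7,8,10,11}  ✓accept
'd' @ 4: {1,5,6,7,8,9,10}  ✓accept
'd' @ 5: {1,5,6,7,8,9,10}  ✓accept
'b' @ 6: {}  — no active states
rest 'dbacd' ignored (set empty)
end set {} — state 1 not in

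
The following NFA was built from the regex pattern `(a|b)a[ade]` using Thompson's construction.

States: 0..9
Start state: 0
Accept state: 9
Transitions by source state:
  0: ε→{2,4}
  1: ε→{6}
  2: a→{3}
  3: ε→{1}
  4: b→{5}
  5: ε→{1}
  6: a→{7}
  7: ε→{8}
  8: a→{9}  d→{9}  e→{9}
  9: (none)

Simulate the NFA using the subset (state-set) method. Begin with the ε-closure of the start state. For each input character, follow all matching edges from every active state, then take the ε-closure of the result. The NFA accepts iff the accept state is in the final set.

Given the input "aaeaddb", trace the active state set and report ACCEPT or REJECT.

initial (ε-close {0}): {0,2,4}
'a' @ 1: {1,3,6}
'a' @ 2: {7,8}
'e' @ 3: {9}  ✓accept
'a' @ 4: {}  — dead — no transitions
rest 'ddb' ignored (set empty)
end set {} — state 9 not in

Answer: REJECT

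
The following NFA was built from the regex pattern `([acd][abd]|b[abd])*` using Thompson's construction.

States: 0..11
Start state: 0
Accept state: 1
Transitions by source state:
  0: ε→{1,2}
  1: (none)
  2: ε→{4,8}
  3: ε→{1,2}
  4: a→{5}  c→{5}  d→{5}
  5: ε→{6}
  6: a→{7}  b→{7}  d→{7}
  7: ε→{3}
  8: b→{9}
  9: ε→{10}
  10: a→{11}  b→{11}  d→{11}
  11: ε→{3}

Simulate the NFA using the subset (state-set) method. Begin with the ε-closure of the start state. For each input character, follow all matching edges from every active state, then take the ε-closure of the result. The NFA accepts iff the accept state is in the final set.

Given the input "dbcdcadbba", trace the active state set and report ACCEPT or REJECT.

Answer: ACCEPT

Trace:
start: ε-closure({0}) = {0,1,2,4,8}
'd' @ 1: {5,6}
'b' @ 2: {1,2,3,4,7,8}  ✓accept
'c' @ 3: {5,6}
'd' @ 4: {1,2,3,4,7,8}  ✓accept
'c' @ 5: {5,6}
'a' @ 6: {1,2,3,4,7,8}  ✓accept
'd' @ 7: {5,6}
'b' @ 8: {1,2,3,4,7,8}  ✓accept
'b' @ 9: {9,10}
'a' @ 10: {1,2,3,4,8,11}  ✓accept
final: {1,2,3,4,8,11}; accept 1 in set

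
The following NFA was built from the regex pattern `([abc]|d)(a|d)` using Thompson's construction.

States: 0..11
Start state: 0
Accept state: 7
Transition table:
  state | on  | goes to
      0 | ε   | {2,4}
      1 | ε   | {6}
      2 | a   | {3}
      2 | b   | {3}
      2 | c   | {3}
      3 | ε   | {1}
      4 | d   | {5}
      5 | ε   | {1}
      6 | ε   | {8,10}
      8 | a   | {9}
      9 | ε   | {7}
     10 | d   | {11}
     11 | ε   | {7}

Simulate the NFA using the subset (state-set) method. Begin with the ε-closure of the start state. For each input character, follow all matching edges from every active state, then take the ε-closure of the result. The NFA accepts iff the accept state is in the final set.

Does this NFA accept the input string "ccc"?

Answer: REJECT

Trace:
initial (ε-close {0}): {0,2,4}
'c' @ 1: {1,3,6,8,10}
'c' @ 2: {}  — no active states
rest 'c' ignored (set empty)
final: {}; accept 7 not in set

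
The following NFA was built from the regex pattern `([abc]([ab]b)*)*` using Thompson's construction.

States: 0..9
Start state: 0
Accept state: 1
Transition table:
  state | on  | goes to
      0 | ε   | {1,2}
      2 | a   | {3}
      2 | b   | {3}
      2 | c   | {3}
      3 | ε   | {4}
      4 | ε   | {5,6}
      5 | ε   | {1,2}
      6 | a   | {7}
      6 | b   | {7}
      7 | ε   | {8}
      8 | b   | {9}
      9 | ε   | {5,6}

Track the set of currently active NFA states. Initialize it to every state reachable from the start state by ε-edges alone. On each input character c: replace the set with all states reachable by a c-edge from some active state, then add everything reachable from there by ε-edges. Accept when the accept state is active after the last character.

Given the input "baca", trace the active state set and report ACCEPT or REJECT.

Answer: ACCEPT

Steps:
S₀ = ε-closure({0}) = {0,1,2}
'b' @ 1: {1,2,3,4,5,6}  (accept∈set)
'a' @ 2: {1,2,3,4,5,6,7,8}  (accept∈set)
'c' @ 3: {1,2,3,4,5,6}  (accept∈set)
'a' @ 4: {1,2,3,4,5,6,7,8}  (accept∈set)
after full input: {1,2,3,4,5,6,7,8}  (accept=1 in)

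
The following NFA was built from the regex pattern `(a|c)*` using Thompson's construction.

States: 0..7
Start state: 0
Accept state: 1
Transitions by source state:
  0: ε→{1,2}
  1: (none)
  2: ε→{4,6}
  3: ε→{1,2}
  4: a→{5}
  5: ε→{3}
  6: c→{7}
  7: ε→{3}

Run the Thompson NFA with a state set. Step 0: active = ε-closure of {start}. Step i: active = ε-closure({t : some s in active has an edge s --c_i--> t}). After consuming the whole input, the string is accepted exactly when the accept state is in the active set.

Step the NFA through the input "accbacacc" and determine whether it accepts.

start: ε-closure({0}) = {0,1,2,4,6}
'a' @ 1: {1,2,3,4,5,6}  ✓accept
'c' @ 2: {1,2,3,4,6,7}  ✓accept
'c' @ 3: {1,2,3,4,6,7}  ✓accept
'b' @ 4: {}  — dead — no transitions
rest 'acacc' ignored (set empty)
end set {} — state 1 not in

Answer: REJECT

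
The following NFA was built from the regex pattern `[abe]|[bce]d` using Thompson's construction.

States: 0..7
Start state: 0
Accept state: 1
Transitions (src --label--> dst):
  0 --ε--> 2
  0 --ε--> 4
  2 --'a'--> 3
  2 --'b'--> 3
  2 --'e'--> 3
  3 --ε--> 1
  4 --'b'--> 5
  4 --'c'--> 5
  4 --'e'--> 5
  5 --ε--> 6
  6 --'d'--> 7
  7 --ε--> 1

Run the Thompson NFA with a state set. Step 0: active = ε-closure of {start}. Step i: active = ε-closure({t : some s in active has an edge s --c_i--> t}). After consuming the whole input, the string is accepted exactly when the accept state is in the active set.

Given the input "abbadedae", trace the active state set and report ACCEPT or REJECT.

Answer: REJECT

Steps:
initial (ε-close {0}): {0,2,4}
'a' @ 1: {1,3}  (accept∈set)
'b' @ 2: {}  — state set empty
rest 'badedae' ignored (set empty)
final: {}; accept 1 not in set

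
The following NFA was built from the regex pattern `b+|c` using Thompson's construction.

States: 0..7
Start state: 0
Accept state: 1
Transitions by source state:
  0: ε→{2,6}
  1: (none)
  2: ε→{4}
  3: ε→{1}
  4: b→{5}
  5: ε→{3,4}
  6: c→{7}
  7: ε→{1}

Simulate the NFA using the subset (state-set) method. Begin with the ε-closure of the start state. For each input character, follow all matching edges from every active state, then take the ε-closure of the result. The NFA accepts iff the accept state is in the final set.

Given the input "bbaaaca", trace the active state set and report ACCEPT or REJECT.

initial (ε-close {0}): {0,2,4,6}
'b' @ 1: {1,3,4,5}  (accept∈set)
'b' @ 2: {1,3,4,5}  (accept∈set)
'a' @ 3: {}  — state set empty
rest 'aaca' ignored (set empty)
after full input: {}  (accept=1 not in)

Answer: REJECT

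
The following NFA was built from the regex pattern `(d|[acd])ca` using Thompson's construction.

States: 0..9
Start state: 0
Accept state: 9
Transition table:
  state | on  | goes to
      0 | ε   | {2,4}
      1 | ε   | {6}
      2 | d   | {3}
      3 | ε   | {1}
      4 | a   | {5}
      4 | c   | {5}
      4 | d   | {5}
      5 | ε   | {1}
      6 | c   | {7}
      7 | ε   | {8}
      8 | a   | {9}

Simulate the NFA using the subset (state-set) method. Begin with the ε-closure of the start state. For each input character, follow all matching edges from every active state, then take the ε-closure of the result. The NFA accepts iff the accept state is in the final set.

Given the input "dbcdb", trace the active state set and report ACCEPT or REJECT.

Answer: REJECT

Steps:
initial (ε-close {0}): {0,2,4}
'd' @ 1: {1,3,5,6}
'b' @ 2: {}  — dead — no transitions
rest 'cdb' ignored (set empty)
after full input: {}  (accept=9 not in)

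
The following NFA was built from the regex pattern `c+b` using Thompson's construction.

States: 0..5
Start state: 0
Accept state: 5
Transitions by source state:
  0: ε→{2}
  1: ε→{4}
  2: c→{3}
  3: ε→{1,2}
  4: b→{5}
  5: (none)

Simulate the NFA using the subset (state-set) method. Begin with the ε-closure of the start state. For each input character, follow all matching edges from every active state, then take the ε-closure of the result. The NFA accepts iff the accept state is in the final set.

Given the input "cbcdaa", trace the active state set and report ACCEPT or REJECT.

start: ε-closure({0}) = {0,2}
'c' @ 1: {1,2,3,4}
'b' @ 2: {5}  ✓accept
'c' @ 3: {}  — no active states
rest 'daa' ignored (set empty)
end set {} — state 5 not in

Answer: REJECT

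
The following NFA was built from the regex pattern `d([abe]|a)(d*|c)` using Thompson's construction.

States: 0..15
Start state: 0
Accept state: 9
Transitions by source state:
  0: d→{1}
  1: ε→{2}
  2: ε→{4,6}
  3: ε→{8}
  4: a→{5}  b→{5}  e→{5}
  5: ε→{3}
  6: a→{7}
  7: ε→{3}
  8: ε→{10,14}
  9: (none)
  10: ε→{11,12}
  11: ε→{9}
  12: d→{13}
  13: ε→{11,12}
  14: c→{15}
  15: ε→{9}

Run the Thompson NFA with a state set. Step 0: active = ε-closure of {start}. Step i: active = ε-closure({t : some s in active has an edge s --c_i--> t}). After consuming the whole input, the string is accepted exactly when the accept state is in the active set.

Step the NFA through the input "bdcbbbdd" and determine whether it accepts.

start: ε-closure({0}) = {0}
'b' @ 1: {}  — state set empty
rest 'dcbbbdd' ignored (set empty)
after full input: {}  (accept=9 not in)

Answer: REJECT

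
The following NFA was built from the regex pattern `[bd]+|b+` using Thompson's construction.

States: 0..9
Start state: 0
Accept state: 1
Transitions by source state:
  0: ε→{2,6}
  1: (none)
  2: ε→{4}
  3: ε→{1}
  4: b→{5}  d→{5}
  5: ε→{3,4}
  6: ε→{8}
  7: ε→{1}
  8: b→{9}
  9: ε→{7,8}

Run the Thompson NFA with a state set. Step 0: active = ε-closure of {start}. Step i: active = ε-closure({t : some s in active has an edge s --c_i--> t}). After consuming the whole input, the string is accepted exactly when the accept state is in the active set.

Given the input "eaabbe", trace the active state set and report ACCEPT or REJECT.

start: ε-closure({0}) = {0,2,4,6,8}
'e' @ 1: {}  — no active states
rest 'aabbe' ignored (set empty)
after full input: {}  (accept=1 not in)

Answer: REJECT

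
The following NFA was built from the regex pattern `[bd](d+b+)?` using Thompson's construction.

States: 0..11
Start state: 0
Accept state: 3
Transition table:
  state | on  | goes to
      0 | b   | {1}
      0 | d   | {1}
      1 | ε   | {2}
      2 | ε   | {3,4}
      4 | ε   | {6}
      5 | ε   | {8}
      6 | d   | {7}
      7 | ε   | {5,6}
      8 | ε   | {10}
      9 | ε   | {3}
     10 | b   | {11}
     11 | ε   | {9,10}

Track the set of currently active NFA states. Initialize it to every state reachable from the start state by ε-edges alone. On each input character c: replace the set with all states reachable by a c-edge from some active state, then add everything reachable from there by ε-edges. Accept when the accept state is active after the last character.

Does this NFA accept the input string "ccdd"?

Answer: REJECT

Derivation:
start: ε-closure({0}) = {0}
'c' @ 1: {}  — dead — no transitions
rest 'cdd' ignored (set empty)
final: {}; accept 3 not in set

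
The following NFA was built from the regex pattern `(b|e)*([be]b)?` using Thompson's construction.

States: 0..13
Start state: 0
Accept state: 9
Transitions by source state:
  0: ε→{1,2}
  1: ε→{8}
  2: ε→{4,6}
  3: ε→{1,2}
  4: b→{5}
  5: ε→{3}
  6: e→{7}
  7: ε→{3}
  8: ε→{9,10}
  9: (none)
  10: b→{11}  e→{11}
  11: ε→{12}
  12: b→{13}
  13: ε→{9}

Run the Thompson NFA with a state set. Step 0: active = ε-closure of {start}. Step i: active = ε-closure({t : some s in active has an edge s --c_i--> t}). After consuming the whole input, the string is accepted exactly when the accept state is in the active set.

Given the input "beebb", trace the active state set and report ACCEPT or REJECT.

Answer: ACCEPT

Trace:
S₀ = ε-closure({0}) = {0,1,2,4,6,8,9,10}
'b' @ 1: {1,2,3,4,5,6,8,9,10,11,12}  ✓accept
'e' @ 2: {1,2,3,4,6,7,8,9,10,11,12}  ✓accept
'e' @ 3: {1,2,3,4,6,7,8,9,10,11,12}  ✓accept
'b' @ 4: {1,2,3,4,5,6,8,9,10,11,12,13}  ✓accept
'b' @ 5: {1,2,3,4,5,6,8,9,10,11,12,13}  ✓accept
final: {1,2,3,4,5,6,8,9,10,11,12,13}; accept 9 in set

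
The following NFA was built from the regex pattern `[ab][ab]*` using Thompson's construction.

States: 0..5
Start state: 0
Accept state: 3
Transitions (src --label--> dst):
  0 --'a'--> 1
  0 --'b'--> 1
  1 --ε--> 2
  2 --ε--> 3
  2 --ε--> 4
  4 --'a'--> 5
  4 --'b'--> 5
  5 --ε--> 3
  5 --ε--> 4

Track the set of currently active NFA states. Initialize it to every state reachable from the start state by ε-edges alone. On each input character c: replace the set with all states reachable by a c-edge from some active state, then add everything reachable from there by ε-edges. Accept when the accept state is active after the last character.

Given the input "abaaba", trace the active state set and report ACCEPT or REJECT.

start: ε-closure({0}) = {0}
'a' @ 1: {1,2,3,4}  [accepting]
'b' @ 2: {3,4,5}  [accepting]
'a' @ 3: {3,4,5}  [accepting]
'a' @ 4: {3,4,5}  [accepting]
'b' @ 5: {3,4,5}  [accepting]
'a' @ 6: {3,4,5}  [accepting]
after full input: {3,4,5}  (accept=3 in)

Answer: ACCEPT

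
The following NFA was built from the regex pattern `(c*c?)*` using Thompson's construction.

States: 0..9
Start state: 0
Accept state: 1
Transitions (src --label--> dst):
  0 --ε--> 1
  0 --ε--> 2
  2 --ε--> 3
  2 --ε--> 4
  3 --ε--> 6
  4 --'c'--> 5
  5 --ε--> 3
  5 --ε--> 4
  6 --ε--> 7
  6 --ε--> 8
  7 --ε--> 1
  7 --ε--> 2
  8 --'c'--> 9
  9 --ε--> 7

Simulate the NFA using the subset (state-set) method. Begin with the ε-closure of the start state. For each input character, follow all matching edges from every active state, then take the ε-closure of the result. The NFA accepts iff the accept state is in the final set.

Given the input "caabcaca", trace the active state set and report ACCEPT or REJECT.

start: ε-closure({0}) = {0,1,2,3,4,6,7,8}
'c' @ 1: {1,2,3,4,5,6,7,8,9}  [accepting]
'a' @ 2: {}  — no active states
rest 'abcaca' ignored (set empty)
end set {} — state 1 not in

Answer: REJECT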